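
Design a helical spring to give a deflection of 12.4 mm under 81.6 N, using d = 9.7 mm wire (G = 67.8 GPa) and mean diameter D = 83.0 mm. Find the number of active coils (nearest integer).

Required rate k = F/δ = 81.6/12.4 = 6.5806 N/mm
N_a = Gd⁴/(8D³k) = (67.8×10³ × 9.7⁴)/(8 × 83.0³ × 6.5806)
    = 6.00229e+08 / 3.01018e+07 = 19.94 → 20 coils

20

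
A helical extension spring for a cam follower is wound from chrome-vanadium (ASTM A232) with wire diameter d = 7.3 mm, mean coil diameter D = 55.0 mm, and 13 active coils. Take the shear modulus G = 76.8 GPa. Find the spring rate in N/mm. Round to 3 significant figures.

k = Gd⁴/(8D³N_a) = (76.8×10³ × 7.3⁴) / (8 × 55.0³ × 13)
  = 2.18098e+08 / 1.7303e+07 = 12.605 N/mm

12.6 N/mm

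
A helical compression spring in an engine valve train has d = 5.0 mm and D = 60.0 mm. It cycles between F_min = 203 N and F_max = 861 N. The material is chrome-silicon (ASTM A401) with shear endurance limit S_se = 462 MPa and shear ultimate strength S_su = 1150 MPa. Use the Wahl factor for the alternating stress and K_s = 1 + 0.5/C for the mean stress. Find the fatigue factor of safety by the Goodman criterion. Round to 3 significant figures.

C = D/d = 60.0/5.0 = 12.0000; K_W = (4C−1)/(4C−4)+0.615/C = 1.1194; K_s = 1+0.5/C = 1.0417
F_a = (F_max−F_min)/2 = 329 N; F_m = (F_max+F_min)/2 = 532 N
τ_a = K_W·8F_aD/(πd³) = 1.1194 × 402.14 = 450.17 MPa
τ_m = K_s·8F_mD/(πd³) = 1.0417 × 650.27 = 677.36 MPa
Goodman: 1/n_f = τ_a/S_se + τ_m/S_su = 450.17/462 + 677.36/1150 = 0.97439 + 0.58901 = 1.5634
n_f = 1/1.5634 = 0.6396

0.640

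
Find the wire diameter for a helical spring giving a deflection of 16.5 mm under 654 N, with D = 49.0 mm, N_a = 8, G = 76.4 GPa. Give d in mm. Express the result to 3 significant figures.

7.91 mm

Required rate k = F/δ = 654/16.5 = 39.636 N/mm
d = (8D³N_a·k / G)^(1/4) = (8·49.0³·8·39.636 / (76.4×10³))^0.25
  = (3906.3)^0.25 = 7.9057 mm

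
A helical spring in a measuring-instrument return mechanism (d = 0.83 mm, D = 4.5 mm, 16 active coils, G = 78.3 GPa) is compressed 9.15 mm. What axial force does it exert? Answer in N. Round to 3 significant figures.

29.2 N

k = Gd⁴/(8D³N_a) = (78.3×10³)(0.83⁴)/(8·4.5³·16) = 3.1859 N/mm
F = k·δ = 3.1859 × 9.15 = 29.151 N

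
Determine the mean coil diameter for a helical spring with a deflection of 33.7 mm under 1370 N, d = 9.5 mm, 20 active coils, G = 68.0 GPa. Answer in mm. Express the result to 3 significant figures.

Required rate k = F/δ = 1370/33.7 = 40.653 N/mm
D = (Gd⁴/(8N_a·k))^(1/3) = (68.0×10³·9.5⁴/(8·20·40.653))^(1/3)
  = (85151.6)^(1/3) = 43.9944 mm

44.0 mm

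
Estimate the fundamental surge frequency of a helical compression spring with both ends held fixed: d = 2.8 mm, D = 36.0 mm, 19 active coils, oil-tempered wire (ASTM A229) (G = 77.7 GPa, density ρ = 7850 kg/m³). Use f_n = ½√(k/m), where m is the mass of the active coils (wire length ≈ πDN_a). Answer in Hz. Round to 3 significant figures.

k = Gd⁴/(8D³N_a) = (77.7×10³)(2.8⁴)/(8·36.0³·19) = 0.67344 N/mm = 673.44 N/m
Wire length L = πDN_a = π·36.0·19 = 2148.8 mm
m = ρ·(πd²/4)·L = 7850 × 6.1575×10⁻⁶ m² × 2.1488 m = 0.10387 kg
f_n = ½√(k/m) = 0.5·√(673.44/0.10387) = 0.5·√(6483.7) = 40.261 Hz

40.3 Hz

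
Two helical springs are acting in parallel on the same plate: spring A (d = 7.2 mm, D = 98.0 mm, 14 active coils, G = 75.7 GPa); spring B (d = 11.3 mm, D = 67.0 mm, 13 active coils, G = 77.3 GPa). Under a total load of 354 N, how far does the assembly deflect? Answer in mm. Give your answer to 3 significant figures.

k_A = Gd⁴/(8D³N_a) = (75.7×10³)(7.2⁴)/(8·98.0³·14) = 1.9299 N/mm
k_B = Gd⁴/(8D³N_a) = (77.3×10³)(11.3⁴)/(8·67.0³·13) = 40.294 N/mm
Parallel: k_eq = 1.9299 + 40.294 = 42.223 N/mm
δ = F/k_eq = 354/42.223 = 8.384 mm

8.38 mm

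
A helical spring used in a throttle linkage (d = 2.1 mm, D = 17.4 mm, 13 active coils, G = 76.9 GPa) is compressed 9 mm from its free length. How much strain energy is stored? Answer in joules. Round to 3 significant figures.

k = Gd⁴/(8D³N_a) = (76.9×10³)(2.1⁴)/(8·17.4³·13) = 2.7297 N/mm
U = ½kδ² = 0.5 × 2.7297 × 9² = 110.55 N·mm = 0.11055 J

0.111 J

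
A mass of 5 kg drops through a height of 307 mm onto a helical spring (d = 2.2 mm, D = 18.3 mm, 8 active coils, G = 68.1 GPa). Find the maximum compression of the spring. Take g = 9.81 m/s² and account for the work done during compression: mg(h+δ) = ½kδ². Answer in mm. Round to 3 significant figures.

k = Gd⁴/(8D³N_a) = (68.1×10³)(2.2⁴)/(8·18.3³·8) = 4.0673 N/mm
W = mg = 5 × 9.81 = 49.05 N
½kδ² − Wδ − Wh = 0 → δ = (W + √(W² + 2kWh))/k
δ = (49.05 + √(2405.9 + 122493))/4.0673 = (49.05 + 353.41)/4.0673 = 98.951 mm

99.0 mm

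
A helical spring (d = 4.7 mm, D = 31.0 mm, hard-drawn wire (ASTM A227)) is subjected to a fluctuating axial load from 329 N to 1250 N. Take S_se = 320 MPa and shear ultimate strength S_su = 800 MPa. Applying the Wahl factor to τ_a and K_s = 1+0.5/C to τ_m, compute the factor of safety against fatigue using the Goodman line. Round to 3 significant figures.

C = D/d = 31.0/4.7 = 6.5957; K_W = (4C−1)/(4C−4)+0.615/C = 1.2273; K_s = 1+0.5/C = 1.0758
F_a = (F_max−F_min)/2 = 460.5 N; F_m = (F_max+F_min)/2 = 789.5 N
τ_a = K_W·8F_aD/(πd³) = 1.2273 × 350.14 = 429.71 MPa
τ_m = K_s·8F_mD/(πd³) = 1.0758 × 600.29 = 645.79 MPa
Goodman: 1/n_f = τ_a/S_se + τ_m/S_su = 429.71/320 + 645.79/800 = 1.34285 + 0.80724 = 2.1501
n_f = 1/2.1501 = 0.4651

0.465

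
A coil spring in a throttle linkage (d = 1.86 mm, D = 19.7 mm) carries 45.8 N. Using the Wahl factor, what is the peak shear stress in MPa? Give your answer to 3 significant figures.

Spring index C = D/d = 19.7/1.86 = 10.5914
K_W = (4C−1)/(4C−4) + 0.615/C = 41.366/38.366 + 0.0581 = 1.1363
τ₀ = 8FD/(πd³) = 8·45.8·19.7/(π·1.86³) = 7218.08/20.216 = 357.05 MPa
τ_max = K·τ₀ = 1.1363 × 357.05 = 405.71 MPa

406 MPa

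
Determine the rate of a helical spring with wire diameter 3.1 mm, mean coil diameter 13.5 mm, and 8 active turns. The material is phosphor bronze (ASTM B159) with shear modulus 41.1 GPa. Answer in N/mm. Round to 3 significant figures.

24.1 N/mm

k = Gd⁴/(8D³N_a) = (41.1×10³ × 3.1⁴) / (8 × 13.5³ × 8)
  = 3.79567e+06 / 157464 = 24.105 N/mm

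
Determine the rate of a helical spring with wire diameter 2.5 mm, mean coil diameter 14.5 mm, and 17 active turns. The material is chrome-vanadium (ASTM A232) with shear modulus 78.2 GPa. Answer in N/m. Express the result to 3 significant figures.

k = Gd⁴/(8D³N_a) = (78.2×10³ × 2.5⁴) / (8 × 14.5³ × 17)
  = 3.05469e+06 / 414613 = 7.3676 N/mm = 7367.6 N/m

7370 N/m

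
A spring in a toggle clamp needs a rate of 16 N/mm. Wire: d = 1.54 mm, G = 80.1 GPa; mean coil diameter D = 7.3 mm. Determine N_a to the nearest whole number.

9

N_a = Gd⁴/(8D³k) = (80.1×10³ × 1.54⁴)/(8 × 7.3³ × 16)
    = 450521 / 49794.2 = 9.048 → 9 coils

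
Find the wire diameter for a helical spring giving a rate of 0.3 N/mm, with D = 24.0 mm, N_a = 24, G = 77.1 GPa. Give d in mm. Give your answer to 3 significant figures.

d = (8D³N_a·k / G)^(1/4) = (8·24.0³·24·0.3 / (77.1×10³))^0.25
  = (10.328)^0.25 = 1.7927 mm

1.79 mm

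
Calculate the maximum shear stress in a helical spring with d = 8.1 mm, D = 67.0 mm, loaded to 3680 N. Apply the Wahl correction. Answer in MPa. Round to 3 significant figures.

1390 MPa

Spring index C = D/d = 67.0/8.1 = 8.2716
K_W = (4C−1)/(4C−4) + 0.615/C = 32.086/29.086 + 0.0744 = 1.1775
τ₀ = 8FD/(πd³) = 8·3680·67.0/(π·8.1³) = 1.97248e+06/1669.6 = 1181.4 MPa
τ_max = K·τ₀ = 1.1775 × 1181.4 = 1391.1 MPa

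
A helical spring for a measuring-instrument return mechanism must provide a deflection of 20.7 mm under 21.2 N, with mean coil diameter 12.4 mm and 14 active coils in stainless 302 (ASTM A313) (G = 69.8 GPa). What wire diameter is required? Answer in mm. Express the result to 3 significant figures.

1.33 mm

Required rate k = F/δ = 21.2/20.7 = 1.0242 N/mm
d = (8D³N_a·k / G)^(1/4) = (8·12.4³·14·1.0242 / (69.8×10³))^0.25
  = (3.1332)^0.25 = 1.3304 mm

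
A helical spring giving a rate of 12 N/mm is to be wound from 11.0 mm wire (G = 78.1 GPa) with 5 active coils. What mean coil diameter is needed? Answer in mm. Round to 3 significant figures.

134 mm

D = (Gd⁴/(8N_a·k))^(1/3) = (78.1×10³·11.0⁴/(8·5·12))^(1/3)
  = (2.38221e+06)^(1/3) = 133.5550 mm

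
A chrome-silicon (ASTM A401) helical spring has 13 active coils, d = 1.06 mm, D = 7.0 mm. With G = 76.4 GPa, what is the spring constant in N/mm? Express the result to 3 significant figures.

2.70 N/mm

k = Gd⁴/(8D³N_a) = (76.4×10³ × 1.06⁴) / (8 × 7.0³ × 13)
  = 96453.2 / 35672 = 2.7039 N/mm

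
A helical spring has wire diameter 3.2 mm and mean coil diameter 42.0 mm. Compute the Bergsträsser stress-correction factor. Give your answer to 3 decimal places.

1.101

C = D/d = 42.0/3.2 = 13.1250
K_B = (4C+2)/(4C−3) = 54.500/49.500 = 1.1010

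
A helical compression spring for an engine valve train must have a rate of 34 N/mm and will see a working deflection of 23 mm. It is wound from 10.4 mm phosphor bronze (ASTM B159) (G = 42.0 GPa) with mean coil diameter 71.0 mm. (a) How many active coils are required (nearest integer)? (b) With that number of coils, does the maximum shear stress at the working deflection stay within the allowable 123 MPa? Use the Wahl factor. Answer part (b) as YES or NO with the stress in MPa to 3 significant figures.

(a) 5 coils; (b) NO, τ_max = 155 MPa

N_a = Gd⁴/(8D³k) = (42.0×10³)(10.4⁴)/(8·71.0³·34) = 5.047 → N_a = 5
Actual rate k = Gd⁴/(8D³·5) = 34.32 N/mm
Working load F = kδ = 34.32·23 = 789.36 N
C = 71.0/10.4 = 6.8269; K_W = (4C−1)/(4C−4)+0.615/C = 1.2188
τ_max = K_W·8FD/(πd³) = 1.2188·126.87 = 154.63 MPa
τ_max > 123 MPa → exceeds allowable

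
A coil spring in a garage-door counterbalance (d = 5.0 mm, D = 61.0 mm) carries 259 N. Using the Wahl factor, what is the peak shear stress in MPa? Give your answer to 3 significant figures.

Spring index C = D/d = 61.0/5.0 = 12.2000
K_W = (4C−1)/(4C−4) + 0.615/C = 47.800/44.800 + 0.0504 = 1.1174
τ₀ = 8FD/(πd³) = 8·259·61.0/(π·5.0³) = 126392/392.7 = 321.85 MPa
τ_max = K·τ₀ = 1.1174 × 321.85 = 359.63 MPa

360 MPa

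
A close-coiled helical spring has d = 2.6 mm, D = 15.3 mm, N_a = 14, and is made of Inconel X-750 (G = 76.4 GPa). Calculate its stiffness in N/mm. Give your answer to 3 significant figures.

8.70 N/mm

k = Gd⁴/(8D³N_a) = (76.4×10³ × 2.6⁴) / (8 × 15.3³ × 14)
  = 3.4913e+06 / 401137 = 8.7035 N/mm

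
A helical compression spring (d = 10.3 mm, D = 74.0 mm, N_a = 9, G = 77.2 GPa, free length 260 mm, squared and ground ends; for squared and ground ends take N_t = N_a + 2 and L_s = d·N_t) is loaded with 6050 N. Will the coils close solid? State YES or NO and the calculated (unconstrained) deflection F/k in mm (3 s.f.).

YES, δ = 203 mm

k = Gd⁴/(8D³N_a) = (77.2×10³)(10.3⁴)/(8·74.0³·9) = 29.781 N/mm
N_t = 11; L_s = 10.3·11 = 113.3 mm; δ_solid = L₀ − L_s = 260 − 113.3 = 146.7 mm
δ = F/k = 6050/29.781 = 203.15 mm
δ ≥ δ_solid → spring goes solid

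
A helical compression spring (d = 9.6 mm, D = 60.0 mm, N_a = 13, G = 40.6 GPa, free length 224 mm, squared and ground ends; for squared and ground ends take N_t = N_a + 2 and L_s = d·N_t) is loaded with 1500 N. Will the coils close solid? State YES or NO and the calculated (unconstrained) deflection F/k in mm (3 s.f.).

YES, δ = 97.7 mm

k = Gd⁴/(8D³N_a) = (40.6×10³)(9.6⁴)/(8·60.0³·13) = 15.351 N/mm
N_t = 15; L_s = 9.6·15 = 144 mm; δ_solid = L₀ − L_s = 224 − 144 = 80 mm
δ = F/k = 1500/15.351 = 97.716 mm
δ ≥ δ_solid → spring goes solid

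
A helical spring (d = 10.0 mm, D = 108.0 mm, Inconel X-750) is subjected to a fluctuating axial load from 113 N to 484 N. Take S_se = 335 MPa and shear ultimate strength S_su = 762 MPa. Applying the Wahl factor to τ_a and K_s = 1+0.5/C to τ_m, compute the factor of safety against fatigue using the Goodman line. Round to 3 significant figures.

C = D/d = 108.0/10.0 = 10.8000; K_W = (4C−1)/(4C−4)+0.615/C = 1.1335; K_s = 1+0.5/C = 1.0463
F_a = (F_max−F_min)/2 = 185.5 N; F_m = (F_max+F_min)/2 = 298.5 N
τ_a = K_W·8F_aD/(πd³) = 1.1335 × 51.016 = 57.826 MPa
τ_m = K_s·8F_mD/(πd³) = 1.0463 × 82.093 = 85.894 MPa
Goodman: 1/n_f = τ_a/S_se + τ_m/S_su = 57.826/335 + 85.894/762 = 0.17261 + 0.11272 = 0.28534
n_f = 1/0.28534 = 3.505

3.50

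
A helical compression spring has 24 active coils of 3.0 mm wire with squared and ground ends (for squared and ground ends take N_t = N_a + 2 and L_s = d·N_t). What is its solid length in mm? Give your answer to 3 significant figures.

squared and ground ends: N_t = N_a + 2 = 24 + 2 = 26
L_s = d·N_t = 3.0 × 26 = 78 mm

78.0 mm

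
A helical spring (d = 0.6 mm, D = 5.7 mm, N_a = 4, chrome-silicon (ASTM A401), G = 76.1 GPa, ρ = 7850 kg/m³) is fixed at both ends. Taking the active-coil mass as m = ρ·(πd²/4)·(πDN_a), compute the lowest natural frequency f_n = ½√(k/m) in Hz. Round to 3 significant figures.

k = Gd⁴/(8D³N_a) = (76.1×10³)(0.6⁴)/(8·5.7³·4) = 1.6642 N/mm = 1664.2 N/m
Wire length L = πDN_a = π·5.7·4 = 71.628 mm
m = ρ·(πd²/4)·L = 7850 × 0.28274×10⁻⁶ m² × 0.071628 m = 0.00015898 kg
f_n = ½√(k/m) = 0.5·√(1664.2/0.00015898) = 0.5·√(1.0468e+07) = 1617.7 Hz

1620 Hz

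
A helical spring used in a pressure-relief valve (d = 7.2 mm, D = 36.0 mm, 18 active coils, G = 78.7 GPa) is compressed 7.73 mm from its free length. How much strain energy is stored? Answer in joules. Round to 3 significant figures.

k = Gd⁴/(8D³N_a) = (78.7×10³)(7.2⁴)/(8·36.0³·18) = 31.48 N/mm
U = ½kδ² = 0.5 × 31.48 × 7.73² = 940.51 N·mm = 0.94051 J

0.941 J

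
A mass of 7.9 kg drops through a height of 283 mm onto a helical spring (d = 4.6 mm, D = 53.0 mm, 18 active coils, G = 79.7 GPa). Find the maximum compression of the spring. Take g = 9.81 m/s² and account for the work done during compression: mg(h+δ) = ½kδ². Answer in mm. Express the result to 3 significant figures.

k = Gd⁴/(8D³N_a) = (79.7×10³)(4.6⁴)/(8·53.0³·18) = 1.6646 N/mm
W = mg = 7.9 × 9.81 = 77.499 N
½kδ² − Wδ − Wh = 0 → δ = (W + √(W² + 2kWh))/k
δ = (77.499 + √(6006.1 + 73015))/1.6646 = (77.499 + 281.11)/1.6646 = 215.44 mm

215 mm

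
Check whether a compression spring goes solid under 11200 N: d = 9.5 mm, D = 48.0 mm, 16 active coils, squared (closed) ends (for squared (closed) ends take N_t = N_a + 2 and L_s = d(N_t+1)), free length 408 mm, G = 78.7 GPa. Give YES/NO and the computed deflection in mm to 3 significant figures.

k = Gd⁴/(8D³N_a) = (78.7×10³)(9.5⁴)/(8·48.0³·16) = 45.283 N/mm
N_t = 18; L_s = 9.5·19 = 180.5 mm; δ_solid = L₀ − L_s = 408 − 180.5 = 227.5 mm
δ = F/k = 11200/45.283 = 247.33 mm
δ ≥ δ_solid → spring goes solid

YES, δ = 247 mm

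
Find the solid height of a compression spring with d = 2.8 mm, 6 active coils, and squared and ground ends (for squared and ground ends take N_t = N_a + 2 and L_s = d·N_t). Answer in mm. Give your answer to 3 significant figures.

squared and ground ends: N_t = N_a + 2 = 6 + 2 = 8
L_s = d·N_t = 2.8 × 8 = 22.4 mm

22.4 mm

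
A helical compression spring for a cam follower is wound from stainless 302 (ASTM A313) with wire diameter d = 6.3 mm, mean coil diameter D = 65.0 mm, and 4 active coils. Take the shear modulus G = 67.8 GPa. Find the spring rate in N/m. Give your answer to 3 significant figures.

12200 N/m

k = Gd⁴/(8D³N_a) = (67.8×10³ × 6.3⁴) / (8 × 65.0³ × 4)
  = 1.06805e+08 / 8.788e+06 = 12.154 N/mm = 12154 N/m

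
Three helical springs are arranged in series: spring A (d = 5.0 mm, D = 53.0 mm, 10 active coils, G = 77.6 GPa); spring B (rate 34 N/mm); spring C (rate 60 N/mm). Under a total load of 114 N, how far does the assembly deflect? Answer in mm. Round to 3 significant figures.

33.2 mm

k_A = Gd⁴/(8D³N_a) = (77.6×10³)(5.0⁴)/(8·53.0³·10) = 4.0722 N/mm
Series: 1/k_eq = 1/4.0722 + 1/34 + 1/60 = 0.29165; k_eq = 3.4288 N/mm
δ = F/k_eq = 114/3.4288 = 33.248 mm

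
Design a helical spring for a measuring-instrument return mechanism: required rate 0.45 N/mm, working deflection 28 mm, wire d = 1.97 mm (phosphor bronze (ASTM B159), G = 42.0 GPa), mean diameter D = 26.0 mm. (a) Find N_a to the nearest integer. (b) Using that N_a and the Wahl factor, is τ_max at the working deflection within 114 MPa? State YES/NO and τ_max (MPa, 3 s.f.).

N_a = Gd⁴/(8D³k) = (42.0×10³)(1.97⁴)/(8·26.0³·0.45) = 9.998 → N_a = 10
Actual rate k = Gd⁴/(8D³·10) = 0.44989 N/mm
Working load F = kδ = 0.44989·28 = 12.597 N
C = 26.0/1.97 = 13.1980; K_W = (4C−1)/(4C−4)+0.615/C = 1.1081
τ_max = K_W·8FD/(πd³) = 1.1081·109.09 = 120.88 MPa
τ_max > 114 MPa → exceeds allowable

(a) 10 coils; (b) NO, τ_max = 121 MPa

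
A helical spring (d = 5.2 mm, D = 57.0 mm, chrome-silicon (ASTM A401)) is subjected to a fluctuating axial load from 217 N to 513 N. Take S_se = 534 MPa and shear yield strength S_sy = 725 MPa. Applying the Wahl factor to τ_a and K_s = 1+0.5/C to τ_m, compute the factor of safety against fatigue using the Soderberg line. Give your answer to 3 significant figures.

1.15

C = D/d = 57.0/5.2 = 10.9615; K_W = (4C−1)/(4C−4)+0.615/C = 1.1314; K_s = 1+0.5/C = 1.0456
F_a = (F_max−F_min)/2 = 148 N; F_m = (F_max+F_min)/2 = 365 N
τ_a = K_W·8F_aD/(πd³) = 1.1314 × 152.78 = 172.85 MPa
τ_m = K_s·8F_mD/(πd³) = 1.0456 × 376.79 = 393.98 MPa
Soderberg: 1/n_f = τ_a/S_se + τ_m/S_sy = 172.85/534 + 393.98/725 = 0.32370 + 0.54341 = 0.86711
n_f = 1/0.86711 = 1.153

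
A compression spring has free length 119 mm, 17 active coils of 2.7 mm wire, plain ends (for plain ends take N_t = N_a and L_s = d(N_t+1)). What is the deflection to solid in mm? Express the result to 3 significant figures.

N_t = 17; L_s = 2.7·18 = 48.6 mm
δ_solid = L₀ − L_s = 119 − 48.6 = 70.4 mm

70.4 mm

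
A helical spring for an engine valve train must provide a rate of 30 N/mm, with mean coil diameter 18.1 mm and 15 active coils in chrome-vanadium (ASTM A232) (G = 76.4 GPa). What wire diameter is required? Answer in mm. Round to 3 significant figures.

d = (8D³N_a·k / G)^(1/4) = (8·18.1³·15·30 / (76.4×10³))^0.25
  = (279.41)^0.25 = 4.0885 mm

4.09 mm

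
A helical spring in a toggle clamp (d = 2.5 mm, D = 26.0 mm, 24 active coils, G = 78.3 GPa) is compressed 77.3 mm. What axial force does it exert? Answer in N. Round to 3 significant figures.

k = Gd⁴/(8D³N_a) = (78.3×10³)(2.5⁴)/(8·26.0³·24) = 0.90636 N/mm
F = k·δ = 0.90636 × 77.3 = 70.062 N

70.1 N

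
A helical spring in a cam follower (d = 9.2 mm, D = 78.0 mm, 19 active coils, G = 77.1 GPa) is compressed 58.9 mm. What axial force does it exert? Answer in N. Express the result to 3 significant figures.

451 N

k = Gd⁴/(8D³N_a) = (77.1×10³)(9.2⁴)/(8·78.0³·19) = 7.6573 N/mm
F = k·δ = 7.6573 × 58.9 = 451.02 N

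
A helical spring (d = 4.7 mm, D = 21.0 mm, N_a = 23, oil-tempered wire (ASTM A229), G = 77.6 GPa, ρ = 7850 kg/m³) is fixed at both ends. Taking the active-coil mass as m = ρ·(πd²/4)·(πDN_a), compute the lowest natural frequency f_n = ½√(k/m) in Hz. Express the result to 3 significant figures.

164 Hz

k = Gd⁴/(8D³N_a) = (77.6×10³)(4.7⁴)/(8·21.0³·23) = 22.222 N/mm = 22222 N/m
Wire length L = πDN_a = π·21.0·23 = 1517.4 mm
m = ρ·(πd²/4)·L = 7850 × 17.349×10⁻⁶ m² × 1.5174 m = 0.20666 kg
f_n = ½√(k/m) = 0.5·√(22222/0.20666) = 0.5·√(1.0753e+05) = 163.96 Hz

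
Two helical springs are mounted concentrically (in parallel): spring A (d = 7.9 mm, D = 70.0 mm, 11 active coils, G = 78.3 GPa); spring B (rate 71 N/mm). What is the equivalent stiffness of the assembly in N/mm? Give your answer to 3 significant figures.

k_A = Gd⁴/(8D³N_a) = (78.3×10³)(7.9⁴)/(8·70.0³·11) = 10.104 N/mm
Parallel: k_eq = 10.104 + 71 = 81.104 N/mm

81.1 N/mm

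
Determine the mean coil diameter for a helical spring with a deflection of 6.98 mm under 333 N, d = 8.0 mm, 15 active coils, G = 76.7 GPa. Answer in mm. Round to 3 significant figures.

38.0 mm

Required rate k = F/δ = 333/6.98 = 47.708 N/mm
D = (Gd⁴/(8N_a·k))^(1/3) = (76.7×10³·8.0⁴/(8·15·47.708))^(1/3)
  = (54876.4)^(1/3) = 38.0010 mm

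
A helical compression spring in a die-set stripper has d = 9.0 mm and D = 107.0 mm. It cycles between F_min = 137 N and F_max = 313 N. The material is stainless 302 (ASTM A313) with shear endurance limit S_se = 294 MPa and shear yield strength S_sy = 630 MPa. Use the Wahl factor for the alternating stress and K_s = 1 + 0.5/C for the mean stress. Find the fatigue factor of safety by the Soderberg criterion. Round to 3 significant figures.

3.78

C = D/d = 107.0/9.0 = 11.8889; K_W = (4C−1)/(4C−4)+0.615/C = 1.1206; K_s = 1+0.5/C = 1.0421
F_a = (F_max−F_min)/2 = 88 N; F_m = (F_max+F_min)/2 = 225 N
τ_a = K_W·8F_aD/(πd³) = 1.1206 × 32.891 = 36.858 MPa
τ_m = K_s·8F_mD/(πd³) = 1.0421 × 84.097 = 87.633 MPa
Soderberg: 1/n_f = τ_a/S_se + τ_m/S_sy = 36.858/294 + 87.633/630 = 0.12537 + 0.13910 = 0.26447
n_f = 1/0.26447 = 3.781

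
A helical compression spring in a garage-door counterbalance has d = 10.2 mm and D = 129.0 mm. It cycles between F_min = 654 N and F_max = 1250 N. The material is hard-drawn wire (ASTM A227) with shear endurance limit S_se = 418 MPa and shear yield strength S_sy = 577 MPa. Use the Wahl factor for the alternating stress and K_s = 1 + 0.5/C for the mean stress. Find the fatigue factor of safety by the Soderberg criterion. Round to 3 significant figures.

C = D/d = 129.0/10.2 = 12.6471; K_W = (4C−1)/(4C−4)+0.615/C = 1.1130; K_s = 1+0.5/C = 1.0395
F_a = (F_max−F_min)/2 = 298 N; F_m = (F_max+F_min)/2 = 952 N
τ_a = K_W·8F_aD/(πd³) = 1.1130 × 92.246 = 102.67 MPa
τ_m = K_s·8F_mD/(πd³) = 1.0395 × 294.69 = 306.34 MPa
Soderberg: 1/n_f = τ_a/S_se + τ_m/S_sy = 102.67/418 + 306.34/577 = 0.24563 + 0.53092 = 0.77655
n_f = 1/0.77655 = 1.288

1.29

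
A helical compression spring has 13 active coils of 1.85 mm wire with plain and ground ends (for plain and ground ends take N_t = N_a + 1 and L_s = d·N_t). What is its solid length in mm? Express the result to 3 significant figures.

25.9 mm

plain and ground ends: N_t = N_a + 1 = 13 + 1 = 14
L_s = d·N_t = 1.85 × 14 = 25.9 mm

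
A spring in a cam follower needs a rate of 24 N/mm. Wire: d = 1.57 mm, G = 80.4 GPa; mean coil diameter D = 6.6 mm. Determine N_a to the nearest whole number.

N_a = Gd⁴/(8D³k) = (80.4×10³ × 1.57⁴)/(8 × 6.6³ × 24)
    = 488489 / 55199.2 = 8.85 → 9 coils

9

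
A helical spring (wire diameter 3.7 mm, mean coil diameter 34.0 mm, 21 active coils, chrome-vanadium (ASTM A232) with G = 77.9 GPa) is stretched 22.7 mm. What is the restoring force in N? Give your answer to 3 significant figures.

50.2 N

k = Gd⁴/(8D³N_a) = (77.9×10³)(3.7⁴)/(8·34.0³·21) = 2.211 N/mm
F = k·δ = 2.211 × 22.7 = 50.191 N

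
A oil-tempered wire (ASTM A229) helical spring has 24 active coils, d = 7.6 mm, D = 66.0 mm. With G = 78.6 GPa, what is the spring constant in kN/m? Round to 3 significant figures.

k = Gd⁴/(8D³N_a) = (78.6×10³ × 7.6⁴) / (8 × 66.0³ × 24)
  = 2.62227e+08 / 5.51992e+07 = 4.7505 N/mm

4.75 kN/m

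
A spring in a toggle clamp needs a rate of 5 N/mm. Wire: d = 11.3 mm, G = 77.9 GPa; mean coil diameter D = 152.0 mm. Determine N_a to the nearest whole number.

N_a = Gd⁴/(8D³k) = (77.9×10³ × 11.3⁴)/(8 × 152.0³ × 5)
    = 1.27014e+09 / 1.40472e+08 = 9.042 → 9 coils

9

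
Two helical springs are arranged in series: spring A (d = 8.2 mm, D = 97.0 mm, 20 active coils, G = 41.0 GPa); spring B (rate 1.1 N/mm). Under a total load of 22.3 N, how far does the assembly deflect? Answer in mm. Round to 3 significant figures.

37.8 mm

k_A = Gd⁴/(8D³N_a) = (41.0×10³)(8.2⁴)/(8·97.0³·20) = 1.2694 N/mm
Series: 1/k_eq = 1/1.2694 + 1/1.1 = 1.6969; k_eq = 0.58933 N/mm
δ = F/k_eq = 22.3/0.58933 = 37.84 mm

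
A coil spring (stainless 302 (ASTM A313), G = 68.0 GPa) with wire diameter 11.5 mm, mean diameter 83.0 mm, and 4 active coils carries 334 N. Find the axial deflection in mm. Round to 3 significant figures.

k = Gd⁴/(8D³N_a) = (68.0×10³)(11.5⁴)/(8·83.0³·4) = 65 N/mm
δ = F/k = 334 / 65 = 5.1384 mm

5.14 mm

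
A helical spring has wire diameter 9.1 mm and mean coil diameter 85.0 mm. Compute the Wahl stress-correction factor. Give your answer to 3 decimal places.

1.156

C = D/d = 85.0/9.1 = 9.3407
K_W = (4C−1)/(4C−4) + 0.615/C = 36.363/33.363 + 0.0658 = 1.1558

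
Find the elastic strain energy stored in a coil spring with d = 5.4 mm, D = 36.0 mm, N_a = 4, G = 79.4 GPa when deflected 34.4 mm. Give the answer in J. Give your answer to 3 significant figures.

k = Gd⁴/(8D³N_a) = (79.4×10³)(5.4⁴)/(8·36.0³·4) = 45.221 N/mm
U = ½kδ² = 0.5 × 45.221 × 34.4² = 26756 N·mm = 26.756 J

26.8 J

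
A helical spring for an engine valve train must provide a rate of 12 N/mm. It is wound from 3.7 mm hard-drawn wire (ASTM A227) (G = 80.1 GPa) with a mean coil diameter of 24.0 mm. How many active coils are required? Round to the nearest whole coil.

N_a = Gd⁴/(8D³k) = (80.1×10³ × 3.7⁴)/(8 × 24.0³ × 12)
    = 1.5012e+07 / 1.3271e+06 = 11.31 → 11 coils

11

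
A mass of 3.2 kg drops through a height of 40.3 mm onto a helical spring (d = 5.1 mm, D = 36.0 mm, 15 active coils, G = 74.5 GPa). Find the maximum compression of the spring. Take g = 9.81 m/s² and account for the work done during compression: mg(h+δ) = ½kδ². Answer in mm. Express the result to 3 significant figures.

20.6 mm

k = Gd⁴/(8D³N_a) = (74.5×10³)(5.1⁴)/(8·36.0³·15) = 9.0022 N/mm
W = mg = 3.2 × 9.81 = 31.392 N
½kδ² − Wδ − Wh = 0 → δ = (W + √(W² + 2kWh))/k
δ = (31.392 + √(985.46 + 22777.3))/9.0022 = (31.392 + 154.15)/9.0022 = 20.611 mm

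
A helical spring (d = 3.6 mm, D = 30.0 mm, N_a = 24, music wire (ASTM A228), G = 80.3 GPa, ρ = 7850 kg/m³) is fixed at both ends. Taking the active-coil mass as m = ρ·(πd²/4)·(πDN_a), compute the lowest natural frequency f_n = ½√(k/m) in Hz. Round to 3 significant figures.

60.0 Hz

k = Gd⁴/(8D³N_a) = (80.3×10³)(3.6⁴)/(8·30.0³·24) = 2.6017 N/mm = 2601.7 N/m
Wire length L = πDN_a = π·30.0·24 = 2261.9 mm
m = ρ·(πd²/4)·L = 7850 × 10.179×10⁻⁶ m² × 2.2619 m = 0.18074 kg
f_n = ½√(k/m) = 0.5·√(2601.7/0.18074) = 0.5·√(14395) = 59.99 Hz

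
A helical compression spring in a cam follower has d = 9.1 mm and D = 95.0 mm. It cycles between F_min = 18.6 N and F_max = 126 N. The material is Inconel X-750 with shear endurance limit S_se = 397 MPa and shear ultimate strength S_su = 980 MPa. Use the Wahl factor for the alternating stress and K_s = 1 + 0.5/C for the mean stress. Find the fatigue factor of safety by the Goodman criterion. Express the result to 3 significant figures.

C = D/d = 95.0/9.1 = 10.4396; K_W = (4C−1)/(4C−4)+0.615/C = 1.1384; K_s = 1+0.5/C = 1.0479
F_a = (F_max−F_min)/2 = 53.7 N; F_m = (F_max+F_min)/2 = 72.3 N
τ_a = K_W·8F_aD/(πd³) = 1.1384 × 17.239 = 19.624 MPa
τ_m = K_s·8F_mD/(πd³) = 1.0479 × 23.21 = 24.322 MPa
Goodman: 1/n_f = τ_a/S_se + τ_m/S_su = 19.624/397 + 24.322/980 = 0.04943 + 0.02482 = 0.07425
n_f = 1/0.07425 = 13.47

13.5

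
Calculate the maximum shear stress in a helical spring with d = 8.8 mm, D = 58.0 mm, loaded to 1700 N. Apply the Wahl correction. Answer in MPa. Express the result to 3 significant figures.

Spring index C = D/d = 58.0/8.8 = 6.5909
K_W = (4C−1)/(4C−4) + 0.615/C = 25.364/22.364 + 0.0933 = 1.2275
τ₀ = 8FD/(πd³) = 8·1700·58.0/(π·8.8³) = 788800/2140.9 = 368.44 MPa
τ_max = K·τ₀ = 1.2275 × 368.44 = 452.25 MPa

452 MPa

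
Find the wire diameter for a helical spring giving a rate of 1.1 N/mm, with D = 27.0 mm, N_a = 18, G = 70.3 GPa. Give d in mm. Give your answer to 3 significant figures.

d = (8D³N_a·k / G)^(1/4) = (8·27.0³·18·1.1 / (70.3×10³))^0.25
  = (44.35)^0.25 = 2.5806 mm

2.58 mm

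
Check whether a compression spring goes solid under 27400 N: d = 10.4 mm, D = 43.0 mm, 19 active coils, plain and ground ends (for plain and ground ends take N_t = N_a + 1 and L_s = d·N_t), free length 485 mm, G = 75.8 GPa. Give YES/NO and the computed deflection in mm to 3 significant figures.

k = Gd⁴/(8D³N_a) = (75.8×10³)(10.4⁴)/(8·43.0³·19) = 73.376 N/mm
N_t = 20; L_s = 10.4·20 = 208 mm; δ_solid = L₀ − L_s = 485 − 208 = 277 mm
δ = F/k = 27400/73.376 = 373.42 mm
δ ≥ δ_solid → spring goes solid

YES, δ = 373 mm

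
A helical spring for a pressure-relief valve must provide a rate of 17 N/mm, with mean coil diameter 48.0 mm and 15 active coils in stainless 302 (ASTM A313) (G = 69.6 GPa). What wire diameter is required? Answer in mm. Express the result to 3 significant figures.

7.55 mm

d = (8D³N_a·k / G)^(1/4) = (8·48.0³·15·17 / (69.6×10³))^0.25
  = (3241.5)^0.25 = 7.5455 mm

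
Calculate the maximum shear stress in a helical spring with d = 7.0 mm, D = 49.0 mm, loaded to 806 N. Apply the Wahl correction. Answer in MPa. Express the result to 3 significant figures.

Spring index C = D/d = 49.0/7.0 = 7.0000
K_W = (4C−1)/(4C−4) + 0.615/C = 27.000/24.000 + 0.0879 = 1.2129
τ₀ = 8FD/(πd³) = 8·806·49.0/(π·7.0³) = 315952/1077.6 = 293.21 MPa
τ_max = K·τ₀ = 1.2129 × 293.21 = 355.62 MPa

356 MPa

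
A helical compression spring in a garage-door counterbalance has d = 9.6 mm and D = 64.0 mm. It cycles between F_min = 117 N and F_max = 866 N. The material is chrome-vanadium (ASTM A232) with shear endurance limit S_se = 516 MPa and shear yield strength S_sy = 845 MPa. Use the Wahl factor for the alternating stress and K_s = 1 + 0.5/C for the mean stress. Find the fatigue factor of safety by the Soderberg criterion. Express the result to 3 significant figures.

3.59

C = D/d = 64.0/9.6 = 6.6667; K_W = (4C−1)/(4C−4)+0.615/C = 1.2246; K_s = 1+0.5/C = 1.0750
F_a = (F_max−F_min)/2 = 374.5 N; F_m = (F_max+F_min)/2 = 491.5 N
τ_a = K_W·8F_aD/(πd³) = 1.2246 × 68.986 = 84.48 MPa
τ_m = K_s·8F_mD/(πd³) = 1.0750 × 90.538 = 97.328 MPa
Soderberg: 1/n_f = τ_a/S_se + τ_m/S_sy = 84.48/516 + 97.328/845 = 0.16372 + 0.11518 = 0.2789
n_f = 1/0.2789 = 3.585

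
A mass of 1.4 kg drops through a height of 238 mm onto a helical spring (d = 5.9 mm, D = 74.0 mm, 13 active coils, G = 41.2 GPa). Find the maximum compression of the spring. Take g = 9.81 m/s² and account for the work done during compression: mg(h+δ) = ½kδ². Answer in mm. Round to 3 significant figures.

86.8 mm

k = Gd⁴/(8D³N_a) = (41.2×10³)(5.9⁴)/(8·74.0³·13) = 1.1846 N/mm
W = mg = 1.4 × 9.81 = 13.734 N
½kδ² − Wδ − Wh = 0 → δ = (W + √(W² + 2kWh))/k
δ = (13.734 + √(188.62 + 7744.27))/1.1846 = (13.734 + 89.067)/1.1846 = 86.78 mm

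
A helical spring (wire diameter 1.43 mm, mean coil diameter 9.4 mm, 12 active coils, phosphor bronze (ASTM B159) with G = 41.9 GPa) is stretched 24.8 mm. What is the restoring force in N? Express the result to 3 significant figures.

54.5 N

k = Gd⁴/(8D³N_a) = (41.9×10³)(1.43⁴)/(8·9.4³·12) = 2.1974 N/mm
F = k·δ = 2.1974 × 24.8 = 54.495 N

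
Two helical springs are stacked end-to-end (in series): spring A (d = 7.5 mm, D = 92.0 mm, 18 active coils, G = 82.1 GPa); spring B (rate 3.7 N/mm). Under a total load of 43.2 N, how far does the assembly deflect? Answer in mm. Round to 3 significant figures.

k_A = Gd⁴/(8D³N_a) = (82.1×10³)(7.5⁴)/(8·92.0³·18) = 2.3167 N/mm
Series: 1/k_eq = 1/2.3167 + 1/3.7 = 0.70193; k_eq = 1.4247 N/mm
δ = F/k_eq = 43.2/1.4247 = 30.323 mm

30.3 mm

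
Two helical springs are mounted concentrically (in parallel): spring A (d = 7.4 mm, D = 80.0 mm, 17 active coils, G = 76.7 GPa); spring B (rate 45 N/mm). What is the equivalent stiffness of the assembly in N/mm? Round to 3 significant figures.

48.3 N/mm

k_A = Gd⁴/(8D³N_a) = (76.7×10³)(7.4⁴)/(8·80.0³·17) = 3.303 N/mm
Parallel: k_eq = 3.303 + 45 = 48.303 N/mm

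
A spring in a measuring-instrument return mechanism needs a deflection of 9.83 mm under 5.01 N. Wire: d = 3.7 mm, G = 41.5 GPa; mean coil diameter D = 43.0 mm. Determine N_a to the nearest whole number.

Required rate k = F/δ = 5.01/9.83 = 0.50966 N/mm
N_a = Gd⁴/(8D³k) = (41.5×10³ × 3.7⁴)/(8 × 43.0³ × 0.50966)
    = 7.77777e+06 / 324175 = 23.99 → 24 coils

24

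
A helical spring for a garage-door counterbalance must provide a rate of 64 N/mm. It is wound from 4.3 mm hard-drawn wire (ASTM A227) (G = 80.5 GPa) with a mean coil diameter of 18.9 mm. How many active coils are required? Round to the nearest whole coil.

N_a = Gd⁴/(8D³k) = (80.5×10³ × 4.3⁴)/(8 × 18.9³ × 64)
    = 2.75213e+07 / 3.45665e+06 = 7.962 → 8 coils

8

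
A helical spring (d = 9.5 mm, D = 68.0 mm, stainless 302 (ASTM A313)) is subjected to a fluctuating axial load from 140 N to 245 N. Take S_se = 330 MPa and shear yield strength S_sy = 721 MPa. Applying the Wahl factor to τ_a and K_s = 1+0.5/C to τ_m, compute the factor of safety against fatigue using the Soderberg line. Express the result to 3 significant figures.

10.4

C = D/d = 68.0/9.5 = 7.1579; K_W = (4C−1)/(4C−4)+0.615/C = 1.2077; K_s = 1+0.5/C = 1.0699
F_a = (F_max−F_min)/2 = 52.5 N; F_m = (F_max+F_min)/2 = 192.5 N
τ_a = K_W·8F_aD/(πd³) = 1.2077 × 10.603 = 12.806 MPa
τ_m = K_s·8F_mD/(πd³) = 1.0699 × 38.878 = 41.594 MPa
Soderberg: 1/n_f = τ_a/S_se + τ_m/S_sy = 12.806/330 + 41.594/721 = 0.03880 + 0.05769 = 0.096495
n_f = 1/0.096495 = 10.36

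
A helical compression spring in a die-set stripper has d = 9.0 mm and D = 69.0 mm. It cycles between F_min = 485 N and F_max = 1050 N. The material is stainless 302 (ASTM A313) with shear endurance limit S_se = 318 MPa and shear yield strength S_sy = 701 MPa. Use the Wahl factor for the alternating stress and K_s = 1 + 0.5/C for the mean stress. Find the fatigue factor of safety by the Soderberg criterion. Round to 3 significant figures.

C = D/d = 69.0/9.0 = 7.6667; K_W = (4C−1)/(4C−4)+0.615/C = 1.1927; K_s = 1+0.5/C = 1.0652
F_a = (F_max−F_min)/2 = 282.5 N; F_m = (F_max+F_min)/2 = 767.5 N
τ_a = K_W·8F_aD/(πd³) = 1.1927 × 68.089 = 81.212 MPa
τ_m = K_s·8F_mD/(πd³) = 1.0652 × 184.99 = 197.05 MPa
Soderberg: 1/n_f = τ_a/S_se + τ_m/S_sy = 81.212/318 + 197.05/701 = 0.25538 + 0.28110 = 0.53648
n_f = 1/0.53648 = 1.864

1.86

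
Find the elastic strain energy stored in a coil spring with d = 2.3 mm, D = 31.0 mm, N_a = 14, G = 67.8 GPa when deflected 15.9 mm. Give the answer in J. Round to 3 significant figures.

0.0719 J

k = Gd⁴/(8D³N_a) = (67.8×10³)(2.3⁴)/(8·31.0³·14) = 0.56864 N/mm
U = ½kδ² = 0.5 × 0.56864 × 15.9² = 71.879 N·mm = 0.071879 J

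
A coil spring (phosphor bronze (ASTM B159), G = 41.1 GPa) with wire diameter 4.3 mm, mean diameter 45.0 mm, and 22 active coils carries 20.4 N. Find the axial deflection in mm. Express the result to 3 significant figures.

k = Gd⁴/(8D³N_a) = (41.1×10³)(4.3⁴)/(8·45.0³·22) = 0.87612 N/mm
δ = F/k = 20.4 / 0.87612 = 23.284 mm

23.3 mm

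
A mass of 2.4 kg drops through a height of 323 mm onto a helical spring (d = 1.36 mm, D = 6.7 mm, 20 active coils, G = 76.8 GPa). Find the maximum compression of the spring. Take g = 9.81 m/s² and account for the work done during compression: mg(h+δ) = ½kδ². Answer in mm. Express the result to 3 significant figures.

k = Gd⁴/(8D³N_a) = (76.8×10³)(1.36⁴)/(8·6.7³·20) = 5.4597 N/mm
W = mg = 2.4 × 9.81 = 23.544 N
½kδ² − Wδ − Wh = 0 → δ = (W + √(W² + 2kWh))/k
δ = (23.544 + √(554.32 + 83039.6))/5.4597 = (23.544 + 289.13)/5.4597 = 57.268 mm

57.3 mm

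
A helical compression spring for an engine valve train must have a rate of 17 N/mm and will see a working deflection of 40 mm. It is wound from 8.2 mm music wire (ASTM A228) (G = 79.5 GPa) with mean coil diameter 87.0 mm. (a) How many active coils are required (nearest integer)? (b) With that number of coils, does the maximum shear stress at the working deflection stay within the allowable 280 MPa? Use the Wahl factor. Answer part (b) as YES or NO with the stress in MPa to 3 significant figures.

(a) 4 coils; (b) NO, τ_max = 311 MPa

N_a = Gd⁴/(8D³k) = (79.5×10³)(8.2⁴)/(8·87.0³·17) = 4.014 → N_a = 4
Actual rate k = Gd⁴/(8D³·4) = 17.057 N/mm
Working load F = kδ = 17.057·40 = 682.3 N
C = 87.0/8.2 = 10.6098; K_W = (4C−1)/(4C−4)+0.615/C = 1.1360
τ_max = K_W·8FD/(πd³) = 1.1360·274.15 = 311.44 MPa
τ_max > 280 MPa → exceeds allowable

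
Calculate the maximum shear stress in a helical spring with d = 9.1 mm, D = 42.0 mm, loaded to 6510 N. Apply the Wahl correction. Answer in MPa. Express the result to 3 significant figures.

1240 MPa

Spring index C = D/d = 42.0/9.1 = 4.6154
K_W = (4C−1)/(4C−4) + 0.615/C = 17.462/14.462 + 0.1332 = 1.3407
τ₀ = 8FD/(πd³) = 8·6510·42.0/(π·9.1³) = 2.18736e+06/2367.4 = 923.95 MPa
τ_max = K·τ₀ = 1.3407 × 923.95 = 1238.7 MPa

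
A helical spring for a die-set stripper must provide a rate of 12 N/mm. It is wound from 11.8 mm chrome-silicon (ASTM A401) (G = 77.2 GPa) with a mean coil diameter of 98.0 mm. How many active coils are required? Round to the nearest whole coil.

17

N_a = Gd⁴/(8D³k) = (77.2×10³ × 11.8⁴)/(8 × 98.0³ × 12)
    = 1.49674e+09 / 9.03544e+07 = 16.57 → 17 coils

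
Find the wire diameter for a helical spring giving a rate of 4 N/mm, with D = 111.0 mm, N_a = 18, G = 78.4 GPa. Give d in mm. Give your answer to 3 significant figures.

10.0 mm

d = (8D³N_a·k / G)^(1/4) = (8·111.0³·18·4 / (78.4×10³))^0.25
  = (10048)^0.25 = 10.0120 mm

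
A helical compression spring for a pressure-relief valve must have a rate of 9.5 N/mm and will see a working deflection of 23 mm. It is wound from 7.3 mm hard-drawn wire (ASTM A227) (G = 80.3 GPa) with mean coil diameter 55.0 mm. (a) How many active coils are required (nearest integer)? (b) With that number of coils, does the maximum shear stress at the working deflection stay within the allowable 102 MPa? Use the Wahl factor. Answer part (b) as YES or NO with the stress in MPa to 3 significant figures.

N_a = Gd⁴/(8D³k) = (80.3×10³)(7.3⁴)/(8·55.0³·9.5) = 18.03 → N_a = 18
Actual rate k = Gd⁴/(8D³·18) = 9.5182 N/mm
Working load F = kδ = 9.5182·23 = 218.92 N
C = 55.0/7.3 = 7.5342; K_W = (4C−1)/(4C−4)+0.615/C = 1.1964
τ_max = K_W·8FD/(πd³) = 1.1964·78.817 = 94.297 MPa
τ_max ≤ 102 MPa → acceptable

(a) 18 coils; (b) YES, τ_max = 94.3 MPa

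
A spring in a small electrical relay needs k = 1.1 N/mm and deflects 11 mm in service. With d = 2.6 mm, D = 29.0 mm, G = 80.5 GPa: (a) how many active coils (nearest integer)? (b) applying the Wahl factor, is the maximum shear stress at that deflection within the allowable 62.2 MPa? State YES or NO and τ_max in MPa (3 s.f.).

N_a = Gd⁴/(8D³k) = (80.5×10³)(2.6⁴)/(8·29.0³·1.1) = 17.14 → N_a = 17
Actual rate k = Gd⁴/(8D³·17) = 1.1091 N/mm
Working load F = kδ = 1.1091·11 = 12.2 N
C = 29.0/2.6 = 11.1538; K_W = (4C−1)/(4C−4)+0.615/C = 1.1290
τ_max = K_W·8FD/(πd³) = 1.1290·51.259 = 57.871 MPa
τ_max ≤ 62.2 MPa → acceptable

(a) 17 coils; (b) YES, τ_max = 57.9 MPa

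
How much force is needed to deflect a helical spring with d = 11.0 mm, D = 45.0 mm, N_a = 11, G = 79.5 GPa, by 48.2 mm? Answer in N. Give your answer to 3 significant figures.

k = Gd⁴/(8D³N_a) = (79.5×10³)(11.0⁴)/(8·45.0³·11) = 145.15 N/mm
F = k·δ = 145.15 × 48.2 = 6996.2 N

7000 N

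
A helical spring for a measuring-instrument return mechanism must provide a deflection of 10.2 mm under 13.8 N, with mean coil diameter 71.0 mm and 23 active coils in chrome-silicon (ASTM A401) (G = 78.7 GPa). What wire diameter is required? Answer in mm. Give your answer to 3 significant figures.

5.80 mm

Required rate k = F/δ = 13.8/10.2 = 1.3529 N/mm
d = (8D³N_a·k / G)^(1/4) = (8·71.0³·23·1.3529 / (78.7×10³))^0.25
  = (1132.1)^0.25 = 5.8006 mm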